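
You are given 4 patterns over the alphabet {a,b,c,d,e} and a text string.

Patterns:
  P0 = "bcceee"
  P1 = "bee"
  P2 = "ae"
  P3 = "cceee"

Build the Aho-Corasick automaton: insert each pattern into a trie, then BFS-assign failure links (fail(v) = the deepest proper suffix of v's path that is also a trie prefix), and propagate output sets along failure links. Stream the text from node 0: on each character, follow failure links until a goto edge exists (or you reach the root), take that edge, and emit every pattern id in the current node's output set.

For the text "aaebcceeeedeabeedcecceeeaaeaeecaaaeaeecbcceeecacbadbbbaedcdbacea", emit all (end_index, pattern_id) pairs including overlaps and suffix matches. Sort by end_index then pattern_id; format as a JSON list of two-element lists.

Build:
Trie (insert patterns):
  n0 'ε': a→9 b→1 c→11
  n1 'b': c→2 e→7
  n2 'bc': c→3
  n3 'bcc': e→4
  n4 'bcce': e→5
  n5 'bccee': e→6
  n6 'bcceee': ·  [P0 ends]
  n7 'be': e→8
  n8 'bee': ·  [P1 ends]
  n9 'a': e→10
  n10 'ae': ·  [P2 ends]
  n11 'c': c→12
  n12 'cc': e→13
  n13 'cce': e→14
  n14 'ccee': e→15
  n15 'cceee': ·  [P3 ends]

Failure links (BFS by depth):
  fail(1) 'b': from fail(0)=0 chase 'b': 0 ⇒ 0;  out=∅∪out(0)=∅
  fail(9) 'a': from fail(0)=0 chase 'a': 0 ⇒ 0;  out=∅∪out(0)=∅
  fail(11) 'c': from fail(0)=0 chase 'c': 0 ⇒ 0;  out=∅∪out(0)=∅
  fail(2) 'bc': from fail(1)=0 chase 'c': 0 ⇒ 11;  out=∅∪out(11)=∅
  fail(7) 'be': from fail(1)=0 chase 'e': 0 ⇒ 0;  out=∅∪out(0)=∅
  fail(10) 'ae': from fail(9)=0 chase 'e': 0 ⇒ 0;  out={2}∪out(0)={2}
  fail(12) 'cc': from fail(11)=0 chase 'c': 0 ⇒ 11;  out=∅∪out(11)=∅
  fail(3) 'bcc': from fail(2)=11 chase 'c': 11 ⇒ 12;  out=∅∪out(12)=∅
  fail(8) 'bee': from fail(7)=0 chase 'e': 0 ⇒ 0;  out={1}∪out(0)={1}
  fail(13) 'cce': from fail(12)=11 chase 'e': 11→0 ⇒ 0;  out=∅∪out(0)=∅
  fail(4) 'bcce': from fail(3)=12 chase 'e': 12 ⇒ 13;  out=∅∪out(13)=∅
  fail(14) 'ccee': from fail(13)=0 chase 'e': 0 ⇒ 0;  out=∅∪out(0)=∅
  fail(5) 'bccee': from fail(4)=13 chase 'e': 13 ⇒ 14;  out=∅∪out(14)=∅
  fail(15) 'cceee': from fail(14)=0 chase 'e': 0 ⇒ 0;  out={3}∪out(0)={3}
  fail(6) 'bcceee': from fail(5)=14 chase 'e': 14 ⇒ 15;  out={0}∪out(15)={0,3}

Scan:
pos 0 'a': at 9
pos 1 'a': at 9 (via fail)
pos 2 'e': at 10  emit P2@[1:2]
pos 3 'b': at 1 (via fail)
pos 4 'c': at 2
pos 5 'c': at 3
pos 6 'e': at 4
pos 7 'e': at 5
pos 8 'e': at 6  emit P0@[3:8],P3@[4:8]
pos 9 'e': at 0 (via fail)
pos 10 'd': at 0
pos 11 'e': at 0
pos 12 'a': at 9
pos 13 'b': at 1 (via fail)
pos 14 'e': at 7
pos 15 'e': at 8  emit P1@[13:15]
pos 16 'd': at 0 (via fail)
pos 17 'c': at 11
pos 18 'e': at 0 (via fail)
pos 19 'c': at 11
pos 20 'c': at 12
pos 21 'e': at 13
pos 22 'e': at 14
pos 23 'e': at 15  emit P3@[19:23]
pos 24 'a': at 9 (via fail)
pos 25 'a': at 9 (via fail)
pos 26 'e': at 10  emit P2@[25:26]
pos 27 'a': at 9 (via fail)
pos 28 'e': at 10  emit P2@[27:28]
pos 29 'e': at 0 (via fail)
pos 30 'c': at 11
pos 31 'a': at 9 (via fail)
pos 32 'a': at 9 (via fail)
pos 33 'a': at 9 (via fail)
pos 34 'e': at 10  emit P2@[33:34]
pos 35 'a': at 9 (via fail)
pos 36 'e': at 10  emit P2@[35:36]
pos 37 'e': at 0 (via fail)
pos 38 'c': at 11
pos 39 'b': at 1 (via fail)
pos 40 'c': at 2
pos 41 'c': at 3
pos 42 'e': at 4
pos 43 'e': at 5
pos 44 'e': at 6  emit P0@[39:44],P3@[40:44]
pos 45 'c': at 11 (via fail)
pos 46 'a': at 9 (via fail)
pos 47 'c': at 11 (via fail)
pos 48 'b': at 1 (via fail)
pos 49 'a': at 9 (via fail)
pos 50 'd': at 0 (via fail)
pos 51 'b': at 1
pos 52 'b': at 1 (via fail)
pos 53 'b': at 1 (via fail)
pos 54 'a': at 9 (via fail)
pos 55 'e': at 10  emit P2@[54:55]
pos 56 'd': at 0 (via fail)
pos 57 'c': at 11
pos 58 'd': at 0 (via fail)
pos 59 'b': at 1
pos 60 'a': at 9 (via fail)
pos 61 'c': at 11 (via fail)
pos 62 'e': at 0 (via fail)
pos 63 'a': at 9

Matches: [[2,2],[8,0],[8,3],[15,1],[23,3],[26,2],[28,2],[34,2],[36,2],[44,0],[44,3],[55,2]]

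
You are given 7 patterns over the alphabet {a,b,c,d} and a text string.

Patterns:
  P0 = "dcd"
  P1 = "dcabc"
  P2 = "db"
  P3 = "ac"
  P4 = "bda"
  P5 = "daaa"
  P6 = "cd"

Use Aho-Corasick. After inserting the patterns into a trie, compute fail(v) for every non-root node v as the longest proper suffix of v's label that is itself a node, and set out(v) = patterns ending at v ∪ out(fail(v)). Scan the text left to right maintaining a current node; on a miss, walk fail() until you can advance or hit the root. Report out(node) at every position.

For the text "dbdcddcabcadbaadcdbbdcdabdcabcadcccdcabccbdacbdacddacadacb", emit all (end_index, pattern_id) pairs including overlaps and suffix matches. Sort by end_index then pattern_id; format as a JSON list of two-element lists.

Construct AC machine:
Trie nodes:
  0='ε' goto a→8 b→10 c→16 d→1
  1='d' goto a→13 b→7 c→2
  2='dc' goto a→4 d→3
  3='dcd' goto ·  [P0 ends]
  4='dca' goto b→5
  5='dcab' goto c→6
  6='dcabc' goto ·  [P1 ends]
  7='db' goto ·  [P2 ends]
  8='a' goto c→9
  9='ac' goto ·  [P3 ends]
  10='b' goto d→11
  11='bd' goto a→12
  12='bda' goto ·  [P4 ends]
  13='da' goto a→14
  14='daa' goto a→15
  15='daaa' goto ·  [P5 ends]
  16='c' goto d→17
  17='cd' goto ·  [P6 ends]

Failure links (BFS by depth):
  fail(1) 'd': from fail(0)=0 chase 'd': 0 ⇒ 0;  out=∅∪out(0)=∅
  fail(8) 'a': from fail(0)=0 chase 'a': 0 ⇒ 0;  out=∅∪out(0)=∅
  fail(10) 'b': from fail(0)=0 chase 'b': 0 ⇒ 0;  out=∅∪out(0)=∅
  fail(16) 'c': from fail(0)=0 chase 'c': 0 ⇒ 0;  out=∅∪out(0)=∅
  fail(2) 'dc': from fail(1)=0 chase 'c': 0 ⇒ 16;  out=∅∪out(16)=∅
  fail(7) 'db': from fail(1)=0 chase 'b': 0 ⇒ 10;  out={2}∪out(10)={2}
  fail(9) 'ac': from fail(8)=0 chase 'c': 0 ⇒ 16;  out={3}∪out(16)={3}
  fail(11) 'bd': from fail(10)=0 chase 'd': 0 ⇒ 1;  out=∅∪out(1)=∅
  fail(13) 'da': from fail(1)=0 chase 'a': 0 ⇒ 8;  out=∅∪out(8)=∅
  fail(17) 'cd': from fail(16)=0 chase 'd': 0 ⇒ 1;  out={6}∪out(1)={6}
  fail(3) 'dcd': from fail(2)=16 chase 'd': 16 ⇒ 17;  out={0}∪out(17)={0,6}
  fail(4) 'dca': from fail(2)=16 chase 'a': 16→0 ⇒ 8;  out=∅∪out(8)=∅
  fail(12) 'bda': from fail(11)=1 chase 'a': 1 ⇒ 13;  out={4}∪out(13)={4}
  fail(14) 'daa': from fail(13)=8 chase 'a': 8→0 ⇒ 8;  out=∅∪out(8)=∅
  fail(5) 'dcab': from fail(4)=8 chase 'b': 8→0 ⇒ 10;  out=∅∪out(10)=∅
  fail(15) 'daaa': from fail(14)=8 chase 'a': 8→0 ⇒ 8;  out={5}∪out(8)={5}
  fail(6) 'dcabc': from fail(5)=10 chase 'c': 10→0 ⇒ 16;  out={1}∪out(16)={1}

Scan:
pos 0 'd': at 1
pos 1 'b': at 7  ** P2@[0:1]
pos 2 'd': at 11 (via fail)
pos 3 'c': at 2 (via fail)
pos 4 'd': at 3  ** P0@[2:4],P6@[3:4]
pos 5 'd': at 1 (via fail)
pos 6 'c': at 2
pos 7 'a': at 4
pos 8 'b': at 5
pos 9 'c': at 6  ** P1@[5:9]
pos 10 'a': at 8 (via fail)
pos 11 'd': at 1 (via fail)
pos 12 'b': at 7  ** P2@[11:12]
pos 13 'a': at 8 (via fail)
pos 14 'a': at 8 (via fail)
pos 15 'd': at 1 (via fail)
pos 16 'c': at 2
pos 17 'd': at 3  ** P0@[15:17],P6@[16:17]
pos 18 'b': at 7 (via fail)  ** P2@[17:18]
pos 19 'b': at 10 (via fail)
pos 20 'd': at 11
pos 21 'c': at 2 (via fail)
pos 22 'd': at 3  ** P0@[20:22],P6@[21:22]
pos 23 'a': at 13 (via fail)
pos 24 'b': at 10 (via fail)
pos 25 'd': at 11
pos 26 'c': at 2 (via fail)
pos 27 'a': at 4
pos 28 'b': at 5
pos 29 'c': at 6  ** P1@[25:29]
pos 30 'a': at 8 (via fail)
pos 31 'd': at 1 (via fail)
pos 32 'c': at 2
pos 33 'c': at 16 (via fail)
pos 34 'c': at 16 (via fail)
pos 35 'd': at 17  ** P6@[34:35]
pos 36 'c': at 2 (via fail)
pos 37 'a': at 4
pos 38 'b': at 5
pos 39 'c': at 6  ** P1@[35:39]
pos 40 'c': at 16 (via fail)
pos 41 'b': at 10 (via fail)
pos 42 'd': at 11
pos 43 'a': at 12  ** P4@[41:43]
pos 44 'c': at 9 (via fail)  ** P3@[43:44]
pos 45 'b': at 10 (via fail)
pos 46 'd': at 11
pos 47 'a': at 12  ** P4@[45:47]
pos 48 'c': at 9 (via fail)  ** P3@[47:48]
pos 49 'd': at 17 (via fail)  ** P6@[48:49]
pos 50 'd': at 1 (via fail)
pos 51 'a': at 13
pos 52 'c': at 9 (via fail)  ** P3@[51:52]
pos 53 'a': at 8 (via fail)
pos 54 'd': at 1 (via fail)
pos 55 'a': at 13
pos 56 'c': at 9 (via fail)  ** P3@[55:56]
pos 57 'b': at 10 (via fail)

Matches: [[1,2],[4,0],[4,6],[9,1],[12,2],[17,0],[17,6],[18,2],[22,0],[22,6],[29,1],[35,6],[39,1],[43,4],[44,3],[47,4],[48,3],[49,6],[52,3],[56,3]]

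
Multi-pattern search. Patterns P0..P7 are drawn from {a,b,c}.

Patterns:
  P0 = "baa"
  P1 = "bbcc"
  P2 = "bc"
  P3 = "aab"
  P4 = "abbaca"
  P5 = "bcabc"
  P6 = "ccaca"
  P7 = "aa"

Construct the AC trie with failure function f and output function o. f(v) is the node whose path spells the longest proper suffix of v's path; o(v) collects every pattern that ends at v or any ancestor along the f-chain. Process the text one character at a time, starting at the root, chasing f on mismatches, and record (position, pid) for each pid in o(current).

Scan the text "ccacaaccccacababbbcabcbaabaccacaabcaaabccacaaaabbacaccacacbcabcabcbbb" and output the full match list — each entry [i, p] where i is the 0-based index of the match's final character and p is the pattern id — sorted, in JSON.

Build automaton:
Trie (insert patterns):
  n0 'ε': a→8 b→1 c→19
  n1 'b': a→2 b→4 c→7
  n2 'ba': a→3
  n3 'baa': ·  [P0 ends]
  n4 'bb': c→5
  n5 'bbc': c→6
  n6 'bbcc': ·  [P1 ends]
  n7 'bc': a→16  [P2 ends]
  n8 'a': a→9 b→11
  n9 'aa': b→10  [P7 ends]
  n10 'aab': ·  [P3 ends]
  n11 'ab': b→12
  n12 'abb': a→13
  n13 'abba': c→14
  n14 'abbac': a→15
  n15 'abbaca': ·  [P4 ends]
  n16 'bca': b→17
  n17 'bcab': c→18
  n18 'bcabc': ·  [P5 ends]
  n19 'c': c→20
  n20 'cc': a→21
  n21 'cca': c→22
  n22 'ccac': a→23
  n23 'ccaca': ·  [P6 ends]

Failure links (BFS by depth):
  n1('b'): parent n0 fail=0; on 'b' 0 → fail=0;  out ∅∪∅=∅
  n8('a'): parent n0 fail=0; on 'a' 0 → fail=0;  out ∅∪∅=∅
  n19('c'): parent n0 fail=0; on 'c' 0 → fail=0;  out ∅∪∅=∅
  n2('ba'): parent n1 fail=0; on 'a' 0 → fail=8;  out ∅∪∅=∅
  n4('bb'): parent n1 fail=0; on 'b' 0 → fail=1;  out ∅∪∅=∅
  n7('bc'): parent n1 fail=0; on 'c' 0 → fail=19;  out {2}∪∅={2}
  n9('aa'): parent n8 fail=0; on 'a' 0 → fail=8;  out {7}∪∅={7}
  n11('ab'): parent n8 fail=0; on 'b' 0 → fail=1;  out ∅∪∅=∅
  n20('cc'): parent n19 fail=0; on 'c' 0 → fail=19;  out ∅∪∅=∅
  n3('baa'): parent n2 fail=8; on 'a' 8 → fail=9;  out {0}∪{7}={0,7}
  n5('bbc'): parent n4 fail=1; on 'c' 1 → fail=7;  out ∅∪{2}={2}
  n10('aab'): parent n9 fail=8; on 'b' 8 → fail=11;  out {3}∪∅={3}
  n12('abb'): parent n11 fail=1; on 'b' 1 → fail=4;  out ∅∪∅=∅
  n16('bca'): parent n7 fail=19; on 'a' 19→0 → fail=8;  out ∅∪∅=∅
  n21('cca'): parent n20 fail=19; on 'a' 19→0 → fail=8;  out ∅∪∅=∅
  n6('bbcc'): parent n5 fail=7; on 'c' 7→19 → fail=20;  out {1}∪∅={1}
  n13('abba'): parent n12 fail=4; on 'a' 4→1 → fail=2;  out ∅∪∅=∅
  n17('bcab'): parent n16 fail=8; on 'b' 8 → fail=11;  out ∅∪∅=∅
  n22('ccac'): parent n21 fail=8; on 'c' 8→0 → fail=19;  out ∅∪∅=∅
  n14('abbac'): parent n13 fail=2; on 'c' 2→8→0 → fail=19;  out ∅∪∅=∅
  n18('bcabc'): parent n17 fail=11; on 'c' 11→1 → fail=7;  out {5}∪{2}={2,5}
  n23('ccaca'): parent n22 fail=19; on 'a' 19→0 → fail=8;  out {6}∪∅={6}
  n15('abbaca'): parent n14 fail=19; on 'a' 19→0 → fail=8;  out {4}∪∅={4}

Scan:
i=0 'c': node 0→19
i=1 'c': node 19→20
i=2 'a': node 20→21
i=3 'c': node 21→22
i=4 'a': node 22→23  → match P6@[0:4]
i=5 'a': node 23→9 ·f  → match P7@[4:5]
i=6 'c': node 9→19 ·f
i=7 'c': node 19→20
i=8 'c': node 20→20 ·f
i=9 'c': node 20→20 ·f
i=10 'a': node 20→21
i=11 'c': node 21→22
i=12 'a': node 22→23  → match P6@[8:12]
i=13 'b': node 23→11 ·f
i=14 'a': node 11→2 ·f
i=15 'b': node 2→11 ·f
i=16 'b': node 11→12
i=17 'b': node 12→4 ·f
i=18 'c': node 4→5  → match P2@[17:18]
i=19 'a': node 5→16 ·f
i=20 'b': node 16→17
i=21 'c': node 17→18  → match P2@[20:21],P5@[17:21]
i=22 'b': node 18→1 ·f
i=23 'a': node 1→2
i=24 'a': node 2→3  → match P0@[22:24],P7@[23:24]
i=25 'b': node 3→10 ·f  → match P3@[23:25]
i=26 'a': node 10→2 ·f
i=27 'c': node 2→19 ·f
i=28 'c': node 19→20
i=29 'a': node 20→21
i=30 'c': node 21→22
i=31 'a': node 22→23  → match P6@[27:31]
i=32 'a': node 23→9 ·f  → match P7@[31:32]
i=33 'b': node 9→10  → match P3@[31:33]
i=34 'c': node 10→7 ·f  → match P2@[33:34]
i=35 'a': node 7→16
i=36 'a': node 16→9 ·f  → match P7@[35:36]
i=37 'a': node 9→9 ·f  → match P7@[36:37]
i=38 'b': node 9→10  → match P3@[36:38]
i=39 'c': node 10→7 ·f  → match P2@[38:39]
i=40 'c': node 7→20 ·f
i=41 'a': node 20→21
i=42 'c': node 21→22
i=43 'a': node 22→23  → match P6@[39:43]
i=44 'a': node 23→9 ·f  → match P7@[43:44]
i=45 'a': node 9→9 ·f  → match P7@[44:45]
i=46 'a': node 9→9 ·f  → match P7@[45:46]
i=47 'b': node 9→10  → match P3@[45:47]
i=48 'b': node 10→12 ·f
i=49 'a': node 12→13
i=50 'c': node 13→14
i=51 'a': node 14→15  → match P4@[46:51]
i=52 'c': node 15→19 ·f
i=53 'c': node 19→20
i=54 'a': node 20→21
i=55 'c': node 21→22
i=56 'a': node 22→23  → match P6@[52:56]
i=57 'c': node 23→19 ·f
i=58 'b': node 19→1 ·f
i=59 'c': node 1→7  → match P2@[58:59]
i=60 'a': node 7→16
i=61 'b': node 16→17
i=62 'c': node 17→18  → match P2@[61:62],P5@[58:62]
i=63 'a': node 18→16 ·f
i=64 'b': node 16→17
i=65 'c': node 17→18  → match P2@[64:65],P5@[61:65]
i=66 'b': node 18→1 ·f
i=67 'b': node 1→4
i=68 'b': node 4→4 ·f

All matches (sorted): [[4,6],[5,7],[12,6],[18,2],[21,2],[21,5],[24,0],[24,7],[25,3],[31,6],[32,7],[33,3],[34,2],[36,7],[37,7],[38,3],[39,2],[43,6],[44,7],[45,7],[46,7],[47,3],[51,4],[56,6],[59,2],[62,2],[62,5],[65,2],[65,5]]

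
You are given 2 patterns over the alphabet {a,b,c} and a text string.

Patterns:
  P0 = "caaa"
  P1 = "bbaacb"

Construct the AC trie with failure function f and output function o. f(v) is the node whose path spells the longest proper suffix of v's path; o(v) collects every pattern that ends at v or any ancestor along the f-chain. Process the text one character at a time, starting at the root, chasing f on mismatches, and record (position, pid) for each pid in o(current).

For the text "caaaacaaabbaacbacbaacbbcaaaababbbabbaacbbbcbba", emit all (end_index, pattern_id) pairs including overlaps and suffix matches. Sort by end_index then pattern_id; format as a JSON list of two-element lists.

Construct AC machine:
Trie nodes:
  0='ε' goto b→5 c→1
  1='c' goto a→2
  2='ca' goto a→3
  3='caa' goto a→4
  4='caaa' goto ·  [P0 ends]
  5='b' goto b→6
  6='bb' goto a→7
  7='bba' goto a→8
  8='bbaa' goto c→9
  9='bbaac' goto b→10
  10='bbaacb' goto ·  [P1 ends]

BFS fail/out derivation:
  fail(1) 'c': from fail(0)=0 chase 'c': 0 ⇒ 0;  out=∅∪out(0)=∅
  fail(5) 'b': from fail(0)=0 chase 'b': 0 ⇒ 0;  out=∅∪out(0)=∅
  fail(2) 'ca': from fail(1)=0 chase 'a': 0 ⇒ 0;  out=∅∪out(0)=∅
  fail(6) 'bb': from fail(5)=0 chase 'b': 0 ⇒ 5;  out=∅∪out(5)=∅
  fail(3) 'caa': from fail(2)=0 chase 'a': 0 ⇒ 0;  out=∅∪out(0)=∅
  fail(7) 'bba': from fail(6)=5 chase 'a': 5→0 ⇒ 0;  out=∅∪out(0)=∅
  fail(4) 'caaa': from fail(3)=0 chase 'a': 0 ⇒ 0;  out={0}∪out(0)={0}
  fail(8) 'bbaa': from fail(7)=0 chase 'a': 0 ⇒ 0;  out=∅∪out(0)=∅
  fail(9) 'bbaac': from fail(8)=0 chase 'c': 0 ⇒ 1;  out=∅∪out(1)=∅
  fail(10) 'bbaacb': from fail(9)=1 chase 'b': 1→0 ⇒ 5;  out={1}∪out(5)={1}

Scan:
[0] read 'c'  n0⇒n1
[1] read 'a'  n1⇒n2
[2] read 'a'  n2⇒n3
[3] read 'a'  n3⇒n4  emit P0@[0:3]
[4] read 'a'  n4⇒n0 (fail-walked)
[5] read 'c'  n0⇒n1
[6] read 'a'  n1⇒n2
[7] read 'a'  n2⇒n3
[8] read 'a'  n3⇒n4  emit P0@[5:8]
[9] read 'b'  n4⇒n5 (fail-walked)
[10] read 'b'  n5⇒n6
[11] read 'a'  n6⇒n7
[12] read 'a'  n7⇒n8
[13] read 'c'  n8⇒n9
[14] read 'b'  n9⇒n10  emit P1@[9:14]
[15] read 'a'  n10⇒n0 (fail-walked)
[16] read 'c'  n0⇒n1
[17] read 'b'  n1⇒n5 (fail-walked)
[18] read 'a'  n5⇒n0 (fail-walked)
[19] read 'a'  n0⇒n0
[20] read 'c'  n0⇒n1
[21] read 'b'  n1⇒n5 (fail-walked)
[22] read 'b'  n5⇒n6
[23] read 'c'  n6⇒n1 (fail-walked)
[24] read 'a'  n1⇒n2
[25] read 'a'  n2⇒n3
[26] read 'a'  n3⇒n4  emit P0@[23:26]
[27] read 'a'  n4⇒n0 (fail-walked)
[28] read 'b'  n0⇒n5
[29] read 'a'  n5⇒n0 (fail-walked)
[30] read 'b'  n0⇒n5
[31] read 'b'  n5⇒n6
[32] read 'b'  n6⇒n6 (fail-walked)
[33] read 'a'  n6⇒n7
[34] read 'b'  n7⇒n5 (fail-walked)
[35] read 'b'  n5⇒n6
[36] read 'a'  n6⇒n7
[37] read 'a'  n7⇒n8
[38] read 'c'  n8⇒n9
[39] read 'b'  n9⇒n10  emit P1@[34:39]
[40] read 'b'  n10⇒n6 (fail-walked)
[41] read 'b'  n6⇒n6 (fail-walked)
[42] read 'c'  n6⇒n1 (fail-walked)
[43] read 'b'  n1⇒n5 (fail-walked)
[44] read 'b'  n5⇒n6
[45] read 'a'  n6⇒n7

Result: [[3,0],[8,0],[14,1],[26,0],[39,1]]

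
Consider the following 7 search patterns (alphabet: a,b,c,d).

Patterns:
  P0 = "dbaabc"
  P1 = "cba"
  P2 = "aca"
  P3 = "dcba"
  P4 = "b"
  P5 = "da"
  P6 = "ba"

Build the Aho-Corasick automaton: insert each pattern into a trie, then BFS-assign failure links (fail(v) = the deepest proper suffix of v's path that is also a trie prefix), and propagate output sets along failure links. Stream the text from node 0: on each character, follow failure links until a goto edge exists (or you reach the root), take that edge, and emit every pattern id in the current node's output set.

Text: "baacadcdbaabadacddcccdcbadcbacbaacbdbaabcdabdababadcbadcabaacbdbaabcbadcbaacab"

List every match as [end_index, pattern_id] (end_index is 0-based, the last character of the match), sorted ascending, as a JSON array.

Build automaton:
Trie (insert patterns):
  0='ε' goto a→10 b→16 c→7 d→1
  1='d' goto a→17 b→2 c→13
  2='db' goto a→3
  3='dba' goto a→4
  4='dbaa' goto b→5
  5='dbaab' goto c→6
  6='dbaabc' goto ·  [P0 ends]
  7='c' goto b→8
  8='cb' goto a→9
  9='cba' goto ·  [P1 ends]
  10='a' goto c→11
  11='ac' goto a→12
  12='aca' goto ·  [P2 ends]
  13='dc' goto b→14
  14='dcb' goto a→15
  15='dcba' goto ·  [P3 ends]
  16='b' goto a→18  [P4 ends]
  17='da' goto ·  [P5 ends]
  18='ba' goto ·  [P6 ends]

BFS fail/out derivation:
  n1('d'): parent n0 fail=0; on 'd' 0 → fail=0;  out ∅∪∅=∅
  n7('c'): parent n0 fail=0; on 'c' 0 → fail=0;  out ∅∪∅=∅
  n10('a'): parent n0 fail=0; on 'a' 0 → fail=0;  out ∅∪∅=∅
  n16('b'): parent n0 fail=0; on 'b' 0 → fail=0;  out {4}∪∅={4}
  n2('db'): parent n1 fail=0; on 'b' 0 → fail=16;  out ∅∪{4}={4}
  n8('cb'): parent n7 fail=0; on 'b' 0 → fail=16;  out ∅∪{4}={4}
  n11('ac'): parent n10 fail=0; on 'c' 0 → fail=7;  out ∅∪∅=∅
  n13('dc'): parent n1 fail=0; on 'c' 0 → fail=7;  out ∅∪∅=∅
  n17('da'): parent n1 fail=0; on 'a' 0 → fail=10;  out {5}∪∅={5}
  n18('ba'): parent n16 fail=0; on 'a' 0 → fail=10;  out {6}∪∅={6}
  n3('dba'): parent n2 fail=16; on 'a' 16 → fail=18;  out ∅∪{6}={6}
  n9('cba'): parent n8 fail=16; on 'a' 16 → fail=18;  out {1}∪{6}={1,6}
  n12('aca'): parent n11 fail=7; on 'a' 7→0 → fail=10;  out {2}∪∅={2}
  n14('dcb'): parent n13 fail=7; on 'b' 7 → fail=8;  out ∅∪{4}={4}
  n4('dbaa'): parent n3 fail=18; on 'a' 18→10→0 → fail=10;  out ∅∪∅=∅
  n15('dcba'): parent n14 fail=8; on 'a' 8 → fail=9;  out {3}∪{1,6}={1,3,6}
  n5('dbaab'): parent n4 fail=10; on 'b' 10→0 → fail=16;  out ∅∪{4}={4}
  n6('dbaabc'): parent n5 fail=16; on 'c' 16→0 → fail=7;  out {0}∪∅={0}

Text stream:
pos 0 'b': at 16  ** P4@[0:0]
pos 1 'a': at 18  ** P6@[0:1]
pos 2 'a': at 10 (fail-walked)
pos 3 'c': at 11
pos 4 'a': at 12  ** P2@[2:4]
pos 5 'd': at 1 (fail-walked)
pos 6 'c': at 13
pos 7 'd': at 1 (fail-walked)
pos 8 'b': at 2  ** P4@[8:8]
pos 9 'a': at 3  ** P6@[8:9]
pos 10 'a': at 4
pos 11 'b': at 5  ** P4@[11:11]
pos 12 'a': at 18 (fail-walked)  ** P6@[11:12]
pos 13 'd': at 1 (fail-walked)
pos 14 'a': at 17  ** P5@[13:14]
pos 15 'c': at 11 (fail-walked)
pos 16 'd': at 1 (fail-walked)
pos 17 'd': at 1 (fail-walked)
pos 18 'c': at 13
pos 19 'c': at 7 (fail-walked)
pos 20 'c': at 7 (fail-walked)
pos 21 'd': at 1 (fail-walked)
pos 22 'c': at 13
pos 23 'b': at 14  ** P4@[23:23]
pos 24 'a': at 15  ** P1@[22:24],P3@[21:24],P6@[23:24]
pos 25 'd': at 1 (fail-walked)
pos 26 'c': at 13
pos 27 'b': at 14  ** P4@[27:27]
pos 28 'a': at 15  ** P1@[26:28],P3@[25:28],P6@[27:28]
pos 29 'c': at 11 (fail-walked)
pos 30 'b': at 8 (fail-walked)  ** P4@[30:30]
pos 31 'a': at 9  ** P1@[29:31],P6@[30:31]
pos 32 'a': at 10 (fail-walked)
pos 33 'c': at 11
pos 34 'b': at 8 (fail-walked)  ** P4@[34:34]
pos 35 'd': at 1 (fail-walked)
pos 36 'b': at 2  ** P4@[36:36]
pos 37 'a': at 3  ** P6@[36:37]
pos 38 'a': at 4
pos 39 'b': at 5  ** P4@[39:39]
pos 40 'c': at 6  ** P0@[35:40]
pos 41 'd': at 1 (fail-walked)
pos 42 'a': at 17  ** P5@[41:42]
pos 43 'b': at 16 (fail-walked)  ** P4@[43:43]
pos 44 'd': at 1 (fail-walked)
pos 45 'a': at 17  ** P5@[44:45]
pos 46 'b': at 16 (fail-walked)  ** P4@[46:46]
pos 47 'a': at 18  ** P6@[46:47]
pos 48 'b': at 16 (fail-walked)  ** P4@[48:48]
pos 49 'a': at 18  ** P6@[48:49]
pos 50 'd': at 1 (fail-walked)
pos 51 'c': at 13
pos 52 'b': at 14  ** P4@[52:52]
pos 53 'a': at 15  ** P1@[51:53],P3@[50:53],P6@[52:53]
pos 54 'd': at 1 (fail-walked)
pos 55 'c': at 13
pos 56 'a': at 10 (fail-walked)
pos 57 'b': at 16 (fail-walked)  ** P4@[57:57]
pos 58 'a': at 18  ** P6@[57:58]
pos 59 'a': at 10 (fail-walked)
pos 60 'c': at 11
pos 61 'b': at 8 (fail-walked)  ** P4@[61:61]
pos 62 'd': at 1 (fail-walked)
pos 63 'b': at 2  ** P4@[63:63]
pos 64 'a': at 3  ** P6@[63:64]
pos 65 'a': at 4
pos 66 'b': at 5  ** P4@[66:66]
pos 67 'c': at 6  ** P0@[62:67]
pos 68 'b': at 8 (fail-walked)  ** P4@[68:68]
pos 69 'a': at 9  ** P1@[67:69],P6@[68:69]
pos 70 'd': at 1 (fail-walked)
pos 71 'c': at 13
pos 72 'b': at 14  ** P4@[72:72]
pos 73 'a': at 15  ** P1@[71:73],P3@[70:73],P6@[72:73]
pos 74 'a': at 10 (fail-walked)
pos 75 'c': at 11
pos 76 'a': at 12  ** P2@[74:76]
pos 77 'b': at 16 (fail-walked)  ** P4@[77:77]

Matches: [[0,4],[1,6],[4,2],[8,4],[9,6],[11,4],[12,6],[14,5],[23,4],[24,1],[24,3],[24,6],[27,4],[28,1],[28,3],[28,6],[30,4],[31,1],[31,6],[34,4],[36,4],[37,6],[39,4],[40,0],[42,5],[43,4],[45,5],[46,4],[47,6],[48,4],[49,6],[52,4],[53,1],[53,3],[53,6],[57,4],[58,6],[61,4],[63,4],[64,6],[66,4],[67,0],[68,4],[69,1],[69,6],[72,4],[73,1],[73,3],[73,6],[76,2],[77,4]]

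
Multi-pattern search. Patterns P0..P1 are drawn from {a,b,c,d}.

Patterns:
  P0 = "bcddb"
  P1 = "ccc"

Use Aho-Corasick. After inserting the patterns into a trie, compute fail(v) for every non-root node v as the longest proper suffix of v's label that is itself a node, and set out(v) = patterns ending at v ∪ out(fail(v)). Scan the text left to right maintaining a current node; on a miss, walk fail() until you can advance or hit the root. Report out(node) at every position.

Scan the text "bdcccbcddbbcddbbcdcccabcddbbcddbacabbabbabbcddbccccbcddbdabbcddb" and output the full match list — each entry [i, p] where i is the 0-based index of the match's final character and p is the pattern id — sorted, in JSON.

Build:
Trie nodes:
  0='ε' goto b→1 c→6
  1='b' goto c→2
  2='bc' goto d→3
  3='bcd' goto d→4
  4='bcdd' goto b→5
  5='bcddb' goto ·  ←P0
  6='c' goto c→7
  7='cc' goto c→8
  8='ccc' goto ·  ←P1

Failure links (BFS by depth):
  n1('b'): parent n0 fail=0; on 'b' 0 → fail=0;  out ∅∪∅=∅
  n6('c'): parent n0 fail=0; on 'c' 0 → fail=0;  out ∅∪∅=∅
  n2('bc'): parent n1 fail=0; on 'c' 0 → fail=6;  out ∅∪∅=∅
  n7('cc'): parent n6 fail=0; on 'c' 0 → fail=6;  out ∅∪∅=∅
  n3('bcd'): parent n2 fail=6; on 'd' 6→0 → fail=0;  out ∅∪∅=∅
  n8('ccc'): parent n7 fail=6; on 'c' 6 → fail=7;  out {1}∪∅={1}
  n4('bcdd'): parent n3 fail=0; on 'd' 0 → fail=0;  out ∅∪∅=∅
  n5('bcddb'): parent n4 fail=0; on 'b' 0 → fail=1;  out {0}∪∅={0}

Scan:
pos 0 'b': at 1
pos 1 'd': at 0 (via fail)
pos 2 'c': at 6
pos 3 'c': at 7
pos 4 'c': at 8  ** P1@[2:4]
pos 5 'b': at 1 (via fail)
pos 6 'c': at 2
pos 7 'd': at 3
pos 8 'd': at 4
pos 9 'b': at 5  ** P0@[5:9]
pos 10 'b': at 1 (via fail)
pos 11 'c': at 2
pos 12 'd': at 3
pos 13 'd': at 4
pos 14 'b': at 5  ** P0@[10:14]
pos 15 'b': at 1 (via fail)
pos 16 'c': at 2
pos 17 'd': at 3
pos 18 'c': at 6 (via fail)
pos 19 'c': at 7
pos 20 'c': at 8  ** P1@[18:20]
pos 21 'a': at 0 (via fail)
pos 22 'b': at 1
pos 23 'c': at 2
pos 24 'd': at 3
pos 25 'd': at 4
pos 26 'b': at 5  ** P0@[22:26]
pos 27 'b': at 1 (via fail)
pos 28 'c': at 2
pos 29 'd': at 3
pos 30 'd': at 4
pos 31 'b': at 5  ** P0@[27:31]
pos 32 'a': at 0 (via fail)
pos 33 'c': at 6
pos 34 'a': at 0 (via fail)
pos 35 'b': at 1
pos 36 'b': at 1 (via fail)
pos 37 'a': at 0 (via fail)
pos 38 'b': at 1
pos 39 'b': at 1 (via fail)
pos 40 'a': at 0 (via fail)
pos 41 'b': at 1
pos 42 'b': at 1 (via fail)
pos 43 'c': at 2
pos 44 'd': at 3
pos 45 'd': at 4
pos 46 'b': at 5  ** P0@[42:46]
pos 47 'c': at 2 (via fail)
pos 48 'c': at 7 (via fail)
pos 49 'c': at 8  ** P1@[47:49]
pos 50 'c': at 8 (via fail)  ** P1@[48:50]
pos 51 'b': at 1 (via fail)
pos 52 'c': at 2
pos 53 'd': at 3
pos 54 'd': at 4
pos 55 'b': at 5  ** P0@[51:55]
pos 56 'd': at 0 (via fail)
pos 57 'a': at 0
pos 58 'b': at 1
pos 59 'b': at 1 (via fail)
pos 60 'c': at 2
pos 61 'd': at 3
pos 62 'd': at 4
pos 63 'b': at 5  ** P0@[59:63]

Result: [[4,1],[9,0],[14,0],[20,1],[26,0],[31,0],[46,0],[49,1],[50,1],[55,0],[63,0]]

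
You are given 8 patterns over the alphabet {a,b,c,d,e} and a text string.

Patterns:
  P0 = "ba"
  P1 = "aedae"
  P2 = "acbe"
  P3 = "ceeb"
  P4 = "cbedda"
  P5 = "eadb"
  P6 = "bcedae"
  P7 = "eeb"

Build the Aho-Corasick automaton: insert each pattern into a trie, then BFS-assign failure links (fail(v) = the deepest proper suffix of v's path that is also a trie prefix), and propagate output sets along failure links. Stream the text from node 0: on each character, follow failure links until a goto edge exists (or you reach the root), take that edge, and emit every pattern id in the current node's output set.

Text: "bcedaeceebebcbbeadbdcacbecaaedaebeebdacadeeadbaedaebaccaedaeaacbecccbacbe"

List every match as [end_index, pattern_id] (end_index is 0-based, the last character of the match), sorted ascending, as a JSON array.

Construct AC machine:
Trie (insert patterns):
  n0 'ε': a→3 b→1 c→11 e→20
  n1 'b': a→2 c→24
  n2 'ba': ·  ←P0
  n3 'a': c→8 e→4
  n4 'ae': d→5
  n5 'aed': a→6
  n6 'aeda': e→7
  n7 'aedae': ·  ←P1
  n8 'ac': b→9
  n9 'acb': e→10
  n10 'acbe': ·  ←P2
  n11 'c': b→15 e→12
  n12 'ce': e→13
  n13 'cee': b→14
  n14 'ceeb': ·  ←P3
  n15 'cb': e→16
  n16 'cbe': d→17
  n17 'cbed': d→18
  n18 'cbedd': a→19
  n19 'cbedda': ·  ←P4
  n20 'e': a→21 e→29
  n21 'ea': d→22
  n22 'ead': b→23
  n23 'eadb': ·  ←P5
  n24 'bc': e→25
  n25 'bce': d→26
  n26 'bced': a→27
  n27 'bceda': e→28
  n28 'bcedae': ·  ←P6
  n29 'ee': b→30
  n30 'eeb': ·  ←P7

Failure links (BFS by depth):
  fail(1) 'b': from fail(0)=0 chase 'b': 0 ⇒ 0;  out=∅∪out(0)=∅
  fail(3) 'a': from fail(0)=0 chase 'a': 0 ⇒ 0;  out=∅∪out(0)=∅
  fail(11) 'c': from fail(0)=0 chase 'c': 0 ⇒ 0;  out=∅∪out(0)=∅
  fail(20) 'e': from fail(0)=0 chase 'e': 0 ⇒ 0;  out=∅∪out(0)=∅
  fail(2) 'ba': from fail(1)=0 chase 'a': 0 ⇒ 3;  out={0}∪out(3)={0}
  fail(4) 'ae': from fail(3)=0 chase 'e': 0 ⇒ 20;  out=∅∪out(20)=∅
  fail(8) 'ac': from fail(3)=0 chase 'c': 0 ⇒ 11;  out=∅∪out(11)=∅
  fail(12) 'ce': from fail(11)=0 chase 'e': 0 ⇒ 20;  out=∅∪out(20)=∅
  fail(15) 'cb': from fail(11)=0 chase 'b': 0 ⇒ 1;  out=∅∪out(1)=∅
  fail(21) 'ea': from fail(20)=0 chase 'a': 0 ⇒ 3;  out=∅∪out(3)=∅
  fail(24) 'bc': from fail(1)=0 chase 'c': 0 ⇒ 11;  out=∅∪out(11)=∅
  fail(29) 'ee': from fail(20)=0 chase 'e': 0 ⇒ 20;  out=∅∪out(20)=∅
  fail(5) 'aed': from fail(4)=20 chase 'd': 20→0 ⇒ 0;  out=∅∪out(0)=∅
  fail(9) 'acb': from fail(8)=11 chase 'b': 11 ⇒ 15;  out=∅∪out(15)=∅
  fail(13) 'cee': from fail(12)=20 chase 'e': 20 ⇒ 29;  out=∅∪out(29)=∅
  fail(16) 'cbe': from fail(15)=1 chase 'e': 1→0 ⇒ 20;  out=∅∪out(20)=∅
  fail(22) 'ead': from fail(21)=3 chase 'd': 3→0 ⇒ 0;  out=∅∪out(0)=∅
  fail(25) 'bce': from fail(24)=11 chase 'e': 11 ⇒ 12;  out=∅∪out(12)=∅
  fail(30) 'eeb': from fail(29)=20 chase 'b': 20→0 ⇒ 1;  out={7}∪out(1)={7}
  fail(6) 'aeda': from fail(5)=0 chase 'a': 0 ⇒ 3;  out=∅∪out(3)=∅
  fail(10) 'acbe': from fail(9)=15 chase 'e': 15 ⇒ 16;  out={2}∪out(16)={2}
  fail(14) 'ceeb': from fail(13)=29 chase 'b': 29 ⇒ 30;  out={3}∪out(30)={3,7}
  fail(17) 'cbed': from fail(16)=20 chase 'd': 20→0 ⇒ 0;  out=∅∪out(0)=∅
  fail(23) 'eadb': from fail(22)=0 chase 'b': 0 ⇒ 1;  out={5}∪out(1)={5}
  fail(26) 'bced': from fail(25)=12 chase 'd': 12→20→0 ⇒ 0;  out=∅∪out(0)=∅
  fail(7) 'aedae': from fail(6)=3 chase 'e': 3 ⇒ 4;  out={1}∪out(4)={1}
  fail(18) 'cbedd': from fail(17)=0 chase 'd': 0 ⇒ 0;  out=∅∪out(0)=∅
  fail(27) 'bceda': from fail(26)=0 chase 'a': 0 ⇒ 3;  out=∅∪out(3)=∅
  fail(19) 'cbedda': from fail(18)=0 chase 'a': 0 ⇒ 3;  out={4}∪out(3)={4}
  fail(28) 'bcedae': from fail(27)=3 chase 'e': 3 ⇒ 4;  out={6}∪out(4)={6}

Run:
i=0 'b': node 0→1
i=1 'c': node 1→24
i=2 'e': node 24→25
i=3 'd': node 25→26
i=4 'a': node 26→27
i=5 'e': node 27→28  ** P6@[0:5]
i=6 'c': node 28→11 ·f
i=7 'e': node 11→12
i=8 'e': node 12→13
i=9 'b': node 13→14  ** P3@[6:9],P7@[7:9]
i=10 'e': node 14→20 ·f
i=11 'b': node 20→1 ·f
i=12 'c': node 1→24
i=13 'b': node 24→15 ·f
i=14 'b': node 15→1 ·f
i=15 'e': node 1→20 ·f
i=16 'a': node 20→21
i=17 'd': node 21→22
i=18 'b': node 22→23  ** P5@[15:18]
i=19 'd': node 23→0 ·f
i=20 'c': node 0→11
i=21 'a': node 11→3 ·f
i=22 'c': node 3→8
i=23 'b': node 8→9
i=24 'e': node 9→10  ** P2@[21:24]
i=25 'c': node 10→11 ·f
i=26 'a': node 11→3 ·f
i=27 'a': node 3→3 ·f
i=28 'e': node 3→4
i=29 'd': node 4→5
i=30 'a': node 5→6
i=31 'e': node 6→7  ** P1@[27:31]
i=32 'b': node 7→1 ·f
i=33 'e': node 1→20 ·f
i=34 'e': node 20→29
i=35 'b': node 29→30  ** P7@[33:35]
i=36 'd': node 30→0 ·f
i=37 'a': node 0→3
i=38 'c': node 3→8
i=39 'a': node 8→3 ·f
i=40 'd': node 3→0 ·f
i=41 'e': node 0→20
i=42 'e': node 20→29
i=43 'a': node 29→21 ·f
i=44 'd': node 21→22
i=45 'b': node 22→23  ** P5@[42:45]
i=46 'a': node 23→2 ·f  ** P0@[45:46]
i=47 'e': node 2→4 ·f
i=48 'd': node 4→5
i=49 'a': node 5→6
i=50 'e': node 6→7  ** P1@[46:50]
i=51 'b': node 7→1 ·f
i=52 'a': node 1→2  ** P0@[51:52]
i=53 'c': node 2→8 ·f
i=54 'c': node 8→11 ·f
i=55 'a': node 11→3 ·f
i=56 'e': node 3→4
i=57 'd': node 4→5
i=58 'a': node 5→6
i=59 'e': node 6→7  ** P1@[55:59]
i=60 'a': node 7→21 ·f
i=61 'a': node 21→3 ·f
i=62 'c': node 3→8
i=63 'b': node 8→9
i=64 'e': node 9→10  ** P2@[61:64]
i=65 'c': node 10→11 ·f
i=66 'c': node 11→11 ·f
i=67 'c': node 11→11 ·f
i=68 'b': node 11→15
i=69 'a': node 15→2 ·f  ** P0@[68:69]
i=70 'c': node 2→8 ·f
i=71 'b': node 8→9
i=72 'e': node 9→10  ** P2@[69:72]

All matches (sorted): [[5,6],[9,3],[9,7],[18,5],[24,2],[31,1],[35,7],[45,5],[46,0],[50,1],[52,0],[59,1],[64,2],[69,0],[72,2]]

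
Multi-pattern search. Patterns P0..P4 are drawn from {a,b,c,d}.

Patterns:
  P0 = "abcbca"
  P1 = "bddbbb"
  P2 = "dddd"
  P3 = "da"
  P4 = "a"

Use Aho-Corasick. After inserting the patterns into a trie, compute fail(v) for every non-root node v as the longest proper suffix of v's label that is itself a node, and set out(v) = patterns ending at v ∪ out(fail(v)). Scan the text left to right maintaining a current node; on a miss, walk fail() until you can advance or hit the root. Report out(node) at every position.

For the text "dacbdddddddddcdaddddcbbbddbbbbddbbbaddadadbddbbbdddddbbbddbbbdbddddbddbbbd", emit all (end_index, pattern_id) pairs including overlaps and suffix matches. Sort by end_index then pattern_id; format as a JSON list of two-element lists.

Build automaton:
Trie nodes:
  0='ε' goto a→1 b→7 d→13
  1='a' goto b→2  [P4 ends]
  2='ab' goto c→3
  3='abc' goto b→4
  4='abcb' goto c→5
  5='abcbc' goto a→6
  6='abcbca' goto ·  [P0 ends]
  7='b' goto d→8
  8='bd' goto d→9
  9='bdd' goto b→10
  10='bddb' goto b→11
  11='bddbb' goto b→12
  12='bddbbb' goto ·  [P1 ends]
  13='d' goto a→17 d→14
  14='dd' goto d→15
  15='ddd' goto d→16
  16='dddd' goto ·  [P2 ends]
  17='da' goto ·  [P3 ends]

Failure links (BFS by depth):
  fail(1) 'a': from fail(0)=0 chase 'a': 0 ⇒ 0;  out={4}∪out(0)={4}
  fail(7) 'b': from fail(0)=0 chase 'b': 0 ⇒ 0;  out=∅∪out(0)=∅
  fail(13) 'd': from fail(0)=0 chase 'd': 0 ⇒ 0;  out=∅∪out(0)=∅
  fail(2) 'ab': from fail(1)=0 chase 'b': 0 ⇒ 7;  out=∅∪out(7)=∅
  fail(8) 'bd': from fail(7)=0 chase 'd': 0 ⇒ 13;  out=∅∪out(13)=∅
  fail(14) 'dd': from fail(13)=0 chase 'd': 0 ⇒ 13;  out=∅∪out(13)=∅
  fail(17) 'da': from fail(13)=0 chase 'a': 0 ⇒ 1;  out={3}∪out(1)={3,4}
  fail(3) 'abc': from fail(2)=7 chase 'c': 7→0 ⇒ 0;  out=∅∪out(0)=∅
  fail(9) 'bdd': from fail(8)=13 chase 'd': 13 ⇒ 14;  out=∅∪out(14)=∅
  fail(15) 'ddd': from fail(14)=13 chase 'd': 13 ⇒ 14;  out=∅∪out(14)=∅
  fail(4) 'abcb': from fail(3)=0 chase 'b': 0 ⇒ 7;  out=∅∪out(7)=∅
  fail(10) 'bddb': from fail(9)=14 chase 'b': 14→13→0 ⇒ 7;  out=∅∪out(7)=∅
  fail(16) 'dddd': from fail(15)=14 chase 'd': 14 ⇒ 15;  out={2}∪out(15)={2}
  fail(5) 'abcbc': from fail(4)=7 chase 'c': 7→0 ⇒ 0;  out=∅∪out(0)=∅
  fail(11) 'bddbb': from fail(10)=7 chase 'b': 7→0 ⇒ 7;  out=∅∪out(7)=∅
  fail(6) 'abcbca': from fail(5)=0 chase 'a': 0 ⇒ 1;  out={0}∪out(1)={0,4}
  fail(12) 'bddbbb': from fail(11)=7 chase 'b': 7→0 ⇒ 7;  out={1}∪out(7)={1}

Scan:
i=0 'd': node 0→13
i=1 'a': node 13→17  → match P3@[0:1],P4@[1:1]
i=2 'c': node 17→0 (fail-walked)
i=3 'b': node 0→7
i=4 'd': node 7→8
i=5 'd': node 8→9
i=6 'd': node 9→15 (fail-walked)
i=7 'd': node 15→16  → match P2@[4:7]
i=8 'd': node 16→16 (fail-walked)  → match P2@[5:8]
i=9 'd': node 16→16 (fail-walked)  → match P2@[6:9]
i=10 'd': node 16→16 (fail-walked)  → match P2@[7:10]
i=11 'd': node 16→16 (fail-walked)  → match P2@[8:11]
i=12 'd': node 16→16 (fail-walked)  → match P2@[9:12]
i=13 'c': node 16→0 (fail-walked)
i=14 'd': node 0→13
i=15 'a': node 13→17  → match P3@[14:15],P4@[15:15]
i=16 'd': node 17→13 (fail-walked)
i=17 'd': node 13→14
i=18 'd': node 14→15
i=19 'd': node 15→16  → match P2@[16:19]
i=20 'c': node 16→0 (fail-walked)
i=21 'b': node 0→7
i=22 'b': node 7→7 (fail-walked)
i=23 'b': node 7→7 (fail-walked)
i=24 'd': node 7→8
i=25 'd': node 8→9
i=26 'b': node 9→10
i=27 'b': node 10→11
i=28 'b': node 11→12  → match P1@[23:28]
i=29 'b': node 12→7 (fail-walked)
i=30 'd': node 7→8
i=31 'd': node 8→9
i=32 'b': node 9→10
i=33 'b': node 10→11
i=34 'b': node 11→12  → match P1@[29:34]
i=35 'a': node 12→1 (fail-walked)  → match P4@[35:35]
i=36 'd': node 1→13 (fail-walked)
i=37 'd': node 13→14
i=38 'a': node 14→17 (fail-walked)  → match P3@[37:38],P4@[38:38]
i=39 'd': node 17→13 (fail-walked)
i=40 'a': node 13→17  → match P3@[39:40],P4@[40:40]
i=41 'd': node 17→13 (fail-walked)
i=42 'b': node 13→7 (fail-walked)
i=43 'd': node 7→8
i=44 'd': node 8→9
i=45 'b': node 9→10
i=46 'b': node 10→11
i=47 'b': node 11→12  → match P1@[42:47]
i=48 'd': node 12→8 (fail-walked)
i=49 'd': node 8→9
i=50 'd': node 9→15 (fail-walked)
i=51 'd': node 15→16  → match P2@[48:51]
i=52 'd': node 16→16 (fail-walked)  → match P2@[49:52]
i=53 'b': node 16→7 (fail-walked)
i=54 'b': node 7→7 (fail-walked)
i=55 'b': node 7→7 (fail-walked)
i=56 'd': node 7→8
i=57 'd': node 8→9
i=58 'b': node 9→10
i=59 'b': node 10→11
i=60 'b': node 11→12  → match P1@[55:60]
i=61 'd': node 12→8 (fail-walked)
i=62 'b': node 8→7 (fail-walked)
i=63 'd': node 7→8
i=64 'd': node 8→9
i=65 'd': node 9→15 (fail-walked)
i=66 'd': node 15→16  → match P2@[63:66]
i=67 'b': node 16→7 (fail-walked)
i=68 'd': node 7→8
i=69 'd': node 8→9
i=70 'b': node 9→10
i=71 'b': node 10→11
i=72 'b': node 11→12  → match P1@[67:72]
i=73 'd': node 12→8 (fail-walked)

Result: [[1,3],[1,4],[7,2],[8,2],[9,2],[10,2],[11,2],[12,2],[15,3],[15,4],[19,2],[28,1],[34,1],[35,4],[38,3],[38,4],[40,3],[40,4],[47,1],[51,2],[52,2],[60,1],[66,2],[72,1]]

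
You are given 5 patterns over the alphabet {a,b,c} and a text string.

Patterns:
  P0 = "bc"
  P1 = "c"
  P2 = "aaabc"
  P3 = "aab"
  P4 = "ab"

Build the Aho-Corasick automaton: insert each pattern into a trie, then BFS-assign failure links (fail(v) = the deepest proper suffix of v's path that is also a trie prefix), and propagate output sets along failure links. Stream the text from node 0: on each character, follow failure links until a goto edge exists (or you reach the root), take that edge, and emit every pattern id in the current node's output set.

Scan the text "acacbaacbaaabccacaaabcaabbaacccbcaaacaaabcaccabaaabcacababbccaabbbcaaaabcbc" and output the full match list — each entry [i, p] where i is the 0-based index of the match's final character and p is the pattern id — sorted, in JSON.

Construct AC machine:
Trie (insert patterns):
  0='ε' goto a→4 b→1 c→3
  1='b' goto c→2
  2='bc' goto ·  ←P0
  3='c' goto ·  ←P1
  4='a' goto a→5 b→10
  5='aa' goto a→6 b→9
  6='aaa' goto b→7
  7='aaab' goto c→8
  8='aaabc' goto ·  ←P2
  9='aab' goto ·  ←P3
  10='ab' goto ·  ←P4

Failure links (BFS by depth):
  n1('b'): parent n0 fail=0; on 'b' 0 → fail=0;  out ∅∪∅=∅
  n3('c'): parent n0 fail=0; on 'c' 0 → fail=0;  out {1}∪∅={1}
  n4('a'): parent n0 fail=0; on 'a' 0 → fail=0;  out ∅∪∅=∅
  n2('bc'): parent n1 fail=0; on 'c' 0 → fail=3;  out {0}∪{1}={0,1}
  n5('aa'): parent n4 fail=0; on 'a' 0 → fail=4;  out ∅∪∅=∅
  n10('ab'): parent n4 fail=0; on 'b' 0 → fail=1;  out {4}∪∅={4}
  n6('aaa'): parent n5 fail=4; on 'a' 4 → fail=5;  out ∅∪∅=∅
  n9('aab'): parent n5 fail=4; on 'b' 4 → fail=10;  out {3}∪{4}={3,4}
  n7('aaab'): parent n6 fail=5; on 'b' 5 → fail=9;  out ∅∪{3,4}={3,4}
  n8('aaabc'): parent n7 fail=9; on 'c' 9→10→1 → fail=2;  out {2}∪{0,1}={0,1,2}

Scan:
i=0 'a': node 0→4
i=1 'c': node 4→3 (fail-walked)  → match P1@[1:1]
i=2 'a': node 3→4 (fail-walked)
i=3 'c': node 4→3 (fail-walked)  → match P1@[3:3]
i=4 'b': node 3→1 (fail-walked)
i=5 'a': node 1→4 (fail-walked)
i=6 'a': node 4→5
i=7 'c': node 5→3 (fail-walked)  → match P1@[7:7]
i=8 'b': node 3→1 (fail-walked)
i=9 'a': node 1→4 (fail-walked)
i=10 'a': node 4→5
i=11 'a': node 5→6
i=12 'b': node 6→7  → match P3@[10:12],P4@[11:12]
i=13 'c': node 7→8  → match P0@[12:13],P1@[13:13],P2@[9:13]
i=14 'c': node 8→3 (fail-walked)  → match P1@[14:14]
i=15 'a': node 3→4 (fail-walked)
i=16 'c': node 4→3 (fail-walked)  → match P1@[16:16]
i=17 'a': node 3→4 (fail-walked)
i=18 'a': node 4→5
i=19 'a': node 5→6
i=20 'b': node 6→7  → match P3@[18:20],P4@[19:20]
i=21 'c': node 7→8  → match P0@[20:21],P1@[21:21],P2@[17:21]
i=22 'a': node 8→4 (fail-walked)
i=23 'a': node 4→5
i=24 'b': node 5→9  → match P3@[22:24],P4@[23:24]
i=25 'b': node 9→1 (fail-walked)
i=26 'a': node 1→4 (fail-walked)
i=27 'a': node 4→5
i=28 'c': node 5→3 (fail-walked)  → match P1@[28:28]
i=29 'c': node 3→3 (fail-walked)  → match P1@[29:29]
i=30 'c': node 3→3 (fail-walked)  → match P1@[30:30]
i=31 'b': node 3→1 (fail-walked)
i=32 'c': node 1→2  → match P0@[31:32],P1@[32:32]
i=33 'a': node 2→4 (fail-walked)
i=34 'a': node 4→5
i=35 'a': node 5→6
i=36 'c': node 6→3 (fail-walked)  → match P1@[36:36]
i=37 'a': node 3→4 (fail-walked)
i=38 'a': node 4→5
i=39 'a': node 5→6
i=40 'b': node 6→7  → match P3@[38:40],P4@[39:40]
i=41 'c': node 7→8  → match P0@[40:41],P1@[41:41],P2@[37:41]
i=42 'a': node 8→4 (fail-walked)
i=43 'c': node 4→3 (fail-walked)  → match P1@[43:43]
i=44 'c': node 3→3 (fail-walked)  → match P1@[44:44]
i=45 'a': node 3→4 (fail-walked)
i=46 'b': node 4→10  → match P4@[45:46]
i=47 'a': node 10→4 (fail-walked)
i=48 'a': node 4→5
i=49 'a': node 5→6
i=50 'b': node 6→7  → match P3@[48:50],P4@[49:50]
i=51 'c': node 7→8  → match P0@[50:51],P1@[51:51],P2@[47:51]
i=52 'a': node 8→4 (fail-walked)
i=53 'c': node 4→3 (fail-walked)  → match P1@[53:53]
i=54 'a': node 3→4 (fail-walked)
i=55 'b': node 4→10  → match P4@[54:55]
i=56 'a': node 10→4 (fail-walked)
i=57 'b': node 4→10  → match P4@[56:57]
i=58 'b': node 10→1 (fail-walked)
i=59 'c': node 1→2  → match P0@[58:59],P1@[59:59]
i=60 'c': node 2→3 (fail-walked)  → match P1@[60:60]
i=61 'a': node 3→4 (fail-walked)
i=62 'a': node 4→5
i=63 'b': node 5→9  → match P3@[61:63],P4@[62:63]
i=64 'b': node 9→1 (fail-walked)
i=65 'b': node 1→1 (fail-walked)
i=66 'c': node 1→2  → match P0@[65:66],P1@[66:66]
i=67 'a': node 2→4 (fail-walked)
i=68 'a': node 4→5
i=69 'a': node 5→6
i=70 'a': node 6→6 (fail-walked)
i=71 'b': node 6→7  → match P3@[69:71],P4@[70:71]
i=72 'c': node 7→8  → match P0@[71:72],P1@[72:72],P2@[68:72]
i=73 'b': node 8→1 (fail-walked)
i=74 'c': node 1→2  → match P0@[73:74],P1@[74:74]

All matches (sorted): [[1,1],[3,1],[7,1],[12,3],[12,4],[13,0],[13,1],[13,2],[14,1],[16,1],[20,3],[20,4],[21,0],[21,1],[21,2],[24,3],[24,4],[28,1],[29,1],[30,1],[32,0],[32,1],[36,1],[40,3],[40,4],[41,0],[41,1],[41,2],[43,1],[44,1],[46,4],[50,3],[50,4],[51,0],[51,1],[51,2],[53,1],[55,4],[57,4],[59,0],[59,1],[60,1],[63,3],[63,4],[66,0],[66,1],[71,3],[71,4],[72,0],[72,1],[72,2],[74,0],[74,1]]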